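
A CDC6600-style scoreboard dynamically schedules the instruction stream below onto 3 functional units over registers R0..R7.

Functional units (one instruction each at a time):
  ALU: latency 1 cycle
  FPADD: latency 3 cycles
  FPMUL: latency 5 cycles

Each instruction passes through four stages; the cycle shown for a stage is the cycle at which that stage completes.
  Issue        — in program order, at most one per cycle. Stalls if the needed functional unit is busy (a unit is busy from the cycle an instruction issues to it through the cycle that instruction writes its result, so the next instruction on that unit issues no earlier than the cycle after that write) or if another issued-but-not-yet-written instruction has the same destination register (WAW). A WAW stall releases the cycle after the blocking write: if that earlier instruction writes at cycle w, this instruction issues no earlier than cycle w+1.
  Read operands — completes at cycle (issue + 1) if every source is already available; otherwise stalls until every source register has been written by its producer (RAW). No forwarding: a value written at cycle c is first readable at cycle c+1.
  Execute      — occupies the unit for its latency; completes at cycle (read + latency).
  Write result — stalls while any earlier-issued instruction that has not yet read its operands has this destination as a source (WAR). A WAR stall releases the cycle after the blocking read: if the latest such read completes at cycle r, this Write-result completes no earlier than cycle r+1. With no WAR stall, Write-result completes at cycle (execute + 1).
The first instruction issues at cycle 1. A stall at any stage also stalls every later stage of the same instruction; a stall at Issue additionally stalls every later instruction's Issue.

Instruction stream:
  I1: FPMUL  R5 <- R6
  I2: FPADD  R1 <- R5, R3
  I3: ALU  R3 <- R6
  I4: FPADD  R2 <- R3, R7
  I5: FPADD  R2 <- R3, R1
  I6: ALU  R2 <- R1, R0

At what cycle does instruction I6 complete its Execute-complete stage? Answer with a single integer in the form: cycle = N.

I1  is:1  ro:2  ex:7  wr:8
I2  is:2  ro:9  ex:12  wr:13  — RAW R5: wait I1 write@8
I3  is:3  ro:4  ex:5  wr:10  — WAR R3: wait I2 read@9
I4  is:14  ro:15  ex:18  wr:19  — struct: FPADD busy until I2 writes@13
I5  is:20  ro:21  ex:24  wr:25  — struct: FPADD busy until I4 writes@19
I6  is:26  ro:27  ex:28  wr:29  — WAW R2: wait I5 write@25

cycle = 28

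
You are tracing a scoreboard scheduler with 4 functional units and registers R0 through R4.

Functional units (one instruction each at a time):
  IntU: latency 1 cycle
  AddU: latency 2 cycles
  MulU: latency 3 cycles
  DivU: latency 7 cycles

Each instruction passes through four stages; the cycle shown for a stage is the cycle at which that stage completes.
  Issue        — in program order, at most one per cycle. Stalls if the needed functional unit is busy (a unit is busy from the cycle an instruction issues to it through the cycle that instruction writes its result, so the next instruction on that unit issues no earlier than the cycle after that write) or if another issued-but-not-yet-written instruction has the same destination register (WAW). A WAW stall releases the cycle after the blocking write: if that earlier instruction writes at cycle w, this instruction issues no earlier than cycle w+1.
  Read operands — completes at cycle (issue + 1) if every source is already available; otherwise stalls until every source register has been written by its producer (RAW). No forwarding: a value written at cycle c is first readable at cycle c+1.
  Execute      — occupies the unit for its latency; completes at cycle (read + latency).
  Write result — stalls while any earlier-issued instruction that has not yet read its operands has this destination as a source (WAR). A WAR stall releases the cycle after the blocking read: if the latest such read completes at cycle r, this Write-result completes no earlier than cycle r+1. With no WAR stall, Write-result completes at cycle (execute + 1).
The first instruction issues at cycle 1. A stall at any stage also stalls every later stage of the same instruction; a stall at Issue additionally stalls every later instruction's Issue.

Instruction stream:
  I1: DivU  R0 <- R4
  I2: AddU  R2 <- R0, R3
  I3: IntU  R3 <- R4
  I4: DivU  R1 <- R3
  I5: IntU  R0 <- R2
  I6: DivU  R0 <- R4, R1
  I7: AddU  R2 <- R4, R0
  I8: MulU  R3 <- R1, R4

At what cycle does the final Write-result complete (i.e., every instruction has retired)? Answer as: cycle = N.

c1: I1→DivU
c2: I1 RO | I2→AddU
c3: I3→IntU
c4: I3 RO
c5: I3 EX
c9: I1 EX
c10: I1 WR R0
c11: I2 RO | I4→DivU
c12: I3 WR R3
c13: I2 EX | I4 RO | I5→IntU
c14: I2 WR R2
c15: I5 RO
c16: I5 EX
c17: I5 WR R0
c20: I4 EX
c21: I4 WR R1
c22: I6→DivU
c23: I6 RO | I7→AddU
c24: I8→MulU
c25: I8 RO
c28: I8 EX
c29: I8 WR R3
c30: I6 EX
c31: I6 WR R0
c32: I7 RO
c34: I7 EX
c35: I7 WR R2

cycle = 35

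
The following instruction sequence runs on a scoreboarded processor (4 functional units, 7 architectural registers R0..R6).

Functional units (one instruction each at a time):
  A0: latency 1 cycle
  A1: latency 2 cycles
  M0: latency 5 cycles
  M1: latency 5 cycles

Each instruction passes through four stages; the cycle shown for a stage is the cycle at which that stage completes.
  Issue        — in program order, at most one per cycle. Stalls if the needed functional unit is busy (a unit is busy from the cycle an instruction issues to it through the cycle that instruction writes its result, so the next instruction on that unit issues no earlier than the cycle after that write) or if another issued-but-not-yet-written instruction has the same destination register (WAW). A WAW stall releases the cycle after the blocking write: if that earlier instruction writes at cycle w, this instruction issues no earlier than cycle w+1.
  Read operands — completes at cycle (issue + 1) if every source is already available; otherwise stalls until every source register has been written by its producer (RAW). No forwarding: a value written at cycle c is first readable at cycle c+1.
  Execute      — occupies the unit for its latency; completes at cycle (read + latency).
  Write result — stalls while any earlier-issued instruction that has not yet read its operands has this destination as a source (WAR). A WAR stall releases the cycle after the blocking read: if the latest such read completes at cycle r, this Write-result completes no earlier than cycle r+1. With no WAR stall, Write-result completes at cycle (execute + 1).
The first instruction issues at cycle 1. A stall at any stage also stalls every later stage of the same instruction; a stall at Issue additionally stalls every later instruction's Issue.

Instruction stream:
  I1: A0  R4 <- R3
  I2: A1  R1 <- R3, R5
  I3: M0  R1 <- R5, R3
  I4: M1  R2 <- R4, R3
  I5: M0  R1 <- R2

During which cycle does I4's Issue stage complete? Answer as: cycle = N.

c1: issue I1 (A0)
c2: I1 read-ops, issue I2 (A1)
c3: I1 finished on A0, I2 read-ops
c4: I1→R4
c5: I2 finished on A1
c6: I2→R1
c7: issue I3 (M0)
c8: I3 read-ops, issue I4 (M1)
c9: I4 read-ops
c13: I3 finished on M0
c14: I3→R1, I4 finished on M1
c15: I4→R2, issue I5 (M0)
c16: I5 read-ops
c21: I5 finished on M0
c22: I5→R1

cycle = 8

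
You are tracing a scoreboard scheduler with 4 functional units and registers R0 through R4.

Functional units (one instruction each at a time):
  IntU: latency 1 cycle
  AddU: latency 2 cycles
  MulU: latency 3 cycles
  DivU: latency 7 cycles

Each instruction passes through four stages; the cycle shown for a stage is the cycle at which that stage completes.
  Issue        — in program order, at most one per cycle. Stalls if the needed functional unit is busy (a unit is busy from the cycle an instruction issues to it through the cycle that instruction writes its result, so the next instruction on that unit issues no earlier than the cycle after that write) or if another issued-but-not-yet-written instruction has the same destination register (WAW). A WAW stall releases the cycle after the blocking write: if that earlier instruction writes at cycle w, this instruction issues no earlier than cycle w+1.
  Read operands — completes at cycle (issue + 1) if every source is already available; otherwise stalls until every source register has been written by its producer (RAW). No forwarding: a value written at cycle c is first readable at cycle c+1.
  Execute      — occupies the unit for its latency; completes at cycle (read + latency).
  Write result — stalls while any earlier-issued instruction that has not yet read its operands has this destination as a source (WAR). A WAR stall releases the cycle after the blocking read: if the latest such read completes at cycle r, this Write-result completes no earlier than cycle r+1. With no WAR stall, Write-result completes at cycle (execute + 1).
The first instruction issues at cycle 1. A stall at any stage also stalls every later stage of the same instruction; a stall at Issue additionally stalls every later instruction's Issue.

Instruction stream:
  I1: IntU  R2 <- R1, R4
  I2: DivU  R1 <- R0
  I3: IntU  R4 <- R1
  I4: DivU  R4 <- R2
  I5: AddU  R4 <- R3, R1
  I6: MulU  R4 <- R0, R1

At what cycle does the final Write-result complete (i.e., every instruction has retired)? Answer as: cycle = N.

cycle = 35

I1  is:1  ro:2  ex:3  wr:4
I2  is:2  ro:3  ex:10  wr:11
I3  is:5  ro:12  ex:13  wr:14  — struct: IntU busy until I1 writes@4, RAW R1: wait I2 write@11
I4  is:15  ro:16  ex:23  wr:24  — WAW R4: wait I3 write@14
I5  is:25  ro:26  ex:28  wr:29  — WAW R4: wait I4 write@24
I6  is:30  ro:31  ex:34  wr:35  — WAW R4: wait I5 write@29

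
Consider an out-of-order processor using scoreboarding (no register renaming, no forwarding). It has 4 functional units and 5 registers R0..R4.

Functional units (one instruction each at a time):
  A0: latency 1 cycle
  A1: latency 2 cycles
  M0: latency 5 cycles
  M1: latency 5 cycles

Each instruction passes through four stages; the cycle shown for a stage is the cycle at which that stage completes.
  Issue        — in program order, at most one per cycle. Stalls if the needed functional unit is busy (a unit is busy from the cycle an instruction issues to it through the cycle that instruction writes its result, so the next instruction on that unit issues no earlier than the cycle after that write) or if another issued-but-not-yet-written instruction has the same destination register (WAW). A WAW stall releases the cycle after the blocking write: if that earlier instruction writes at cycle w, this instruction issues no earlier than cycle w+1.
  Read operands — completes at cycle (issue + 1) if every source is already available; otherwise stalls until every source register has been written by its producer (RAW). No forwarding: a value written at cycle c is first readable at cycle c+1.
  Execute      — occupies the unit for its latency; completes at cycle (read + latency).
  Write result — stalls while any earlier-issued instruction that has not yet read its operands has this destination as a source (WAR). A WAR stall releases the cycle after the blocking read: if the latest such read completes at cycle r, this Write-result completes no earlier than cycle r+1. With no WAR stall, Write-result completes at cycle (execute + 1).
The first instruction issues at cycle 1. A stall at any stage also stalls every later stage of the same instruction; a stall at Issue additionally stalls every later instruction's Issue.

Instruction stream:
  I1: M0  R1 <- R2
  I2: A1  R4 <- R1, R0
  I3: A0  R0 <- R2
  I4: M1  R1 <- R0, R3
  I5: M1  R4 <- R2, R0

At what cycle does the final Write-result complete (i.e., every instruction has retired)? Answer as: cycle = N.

[1] I1→M0
[2] I1 RO; I2→A1
[3] I3→A0
[4] I3 RO
[5] I3 EX
[7] I1 EX
[8] I1 WR R1
[9] I2 RO; I4→M1
[10] I3 WR R0
[11] I2 EX; I4 RO
[12] I2 WR R4
[16] I4 EX
[17] I4 WR R1
[18] I5→M1
[19] I5 RO
[24] I5 EX
[25] I5 WR R4

cycle = 25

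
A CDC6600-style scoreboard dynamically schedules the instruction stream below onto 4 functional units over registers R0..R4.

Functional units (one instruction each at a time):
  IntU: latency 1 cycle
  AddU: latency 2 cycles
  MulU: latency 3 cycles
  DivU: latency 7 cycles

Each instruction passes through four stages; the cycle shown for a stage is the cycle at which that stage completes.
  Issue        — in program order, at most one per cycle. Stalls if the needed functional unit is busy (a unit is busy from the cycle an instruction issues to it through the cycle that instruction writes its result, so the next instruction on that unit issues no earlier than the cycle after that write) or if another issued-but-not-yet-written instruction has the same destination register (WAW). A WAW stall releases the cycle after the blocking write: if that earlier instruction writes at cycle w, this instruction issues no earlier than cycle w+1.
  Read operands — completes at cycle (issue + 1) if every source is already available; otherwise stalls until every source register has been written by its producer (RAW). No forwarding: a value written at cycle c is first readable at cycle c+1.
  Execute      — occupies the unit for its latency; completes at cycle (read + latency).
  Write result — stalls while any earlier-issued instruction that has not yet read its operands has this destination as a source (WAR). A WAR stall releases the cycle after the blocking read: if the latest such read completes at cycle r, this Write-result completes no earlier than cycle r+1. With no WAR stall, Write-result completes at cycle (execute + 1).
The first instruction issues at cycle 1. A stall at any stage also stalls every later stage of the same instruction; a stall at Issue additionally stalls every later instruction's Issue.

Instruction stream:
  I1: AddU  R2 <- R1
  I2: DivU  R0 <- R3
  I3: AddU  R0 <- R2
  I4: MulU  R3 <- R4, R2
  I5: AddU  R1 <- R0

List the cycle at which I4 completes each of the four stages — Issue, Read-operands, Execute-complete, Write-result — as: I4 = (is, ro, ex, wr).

I4 = (13, 14, 17, 18)

cycle 1: I1→AddU
cycle 2: I1 RO; I2→DivU
cycle 3: I2 RO
cycle 4: I1 EX
cycle 5: I1 WR R2
cycle 10: I2 EX
cycle 11: I2 WR R0
cycle 12: I3→AddU
cycle 13: I3 RO; I4→MulU
cycle 14: I4 RO
cycle 15: I3 EX
cycle 16: I3 WR R0
cycle 17: I4 EX; I5→AddU
cycle 18: I4 WR R3; I5 RO
cycle 20: I5 EX
cycle 21: I5 WR R1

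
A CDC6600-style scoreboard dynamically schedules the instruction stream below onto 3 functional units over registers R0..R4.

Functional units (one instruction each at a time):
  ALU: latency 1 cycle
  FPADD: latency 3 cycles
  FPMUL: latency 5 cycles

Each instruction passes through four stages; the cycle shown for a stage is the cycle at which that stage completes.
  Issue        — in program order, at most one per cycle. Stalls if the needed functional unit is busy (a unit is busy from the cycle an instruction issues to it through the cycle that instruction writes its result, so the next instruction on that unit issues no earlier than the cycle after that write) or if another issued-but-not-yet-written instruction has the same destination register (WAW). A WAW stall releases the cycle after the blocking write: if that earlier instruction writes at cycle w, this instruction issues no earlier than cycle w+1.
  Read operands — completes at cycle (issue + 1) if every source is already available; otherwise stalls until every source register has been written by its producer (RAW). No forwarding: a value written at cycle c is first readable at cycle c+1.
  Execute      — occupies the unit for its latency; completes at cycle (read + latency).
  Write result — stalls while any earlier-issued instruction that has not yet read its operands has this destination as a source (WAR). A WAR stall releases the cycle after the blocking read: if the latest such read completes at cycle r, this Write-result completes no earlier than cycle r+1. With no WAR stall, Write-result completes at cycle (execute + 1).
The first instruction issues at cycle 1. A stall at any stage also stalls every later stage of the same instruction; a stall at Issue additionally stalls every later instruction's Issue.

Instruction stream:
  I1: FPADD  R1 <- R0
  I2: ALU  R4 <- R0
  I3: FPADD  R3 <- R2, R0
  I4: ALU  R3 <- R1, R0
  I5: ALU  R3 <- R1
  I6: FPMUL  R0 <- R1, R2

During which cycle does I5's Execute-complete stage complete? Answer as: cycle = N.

cycle = 19

c1: I1→FPADD
c2: I1 RO · I2→ALU
c3: I2 RO
c4: I2 EX
c5: I1 EX · I2 WR R4
c6: I1 WR R1
c7: I3→FPADD
c8: I3 RO
c11: I3 EX
c12: I3 WR R3
c13: I4→ALU
c14: I4 RO
c15: I4 EX
c16: I4 WR R3
c17: I5→ALU
c18: I5 RO · I6→FPMUL
c19: I5 EX · I6 RO
c20: I5 WR R3
c24: I6 EX
c25: I6 WR R0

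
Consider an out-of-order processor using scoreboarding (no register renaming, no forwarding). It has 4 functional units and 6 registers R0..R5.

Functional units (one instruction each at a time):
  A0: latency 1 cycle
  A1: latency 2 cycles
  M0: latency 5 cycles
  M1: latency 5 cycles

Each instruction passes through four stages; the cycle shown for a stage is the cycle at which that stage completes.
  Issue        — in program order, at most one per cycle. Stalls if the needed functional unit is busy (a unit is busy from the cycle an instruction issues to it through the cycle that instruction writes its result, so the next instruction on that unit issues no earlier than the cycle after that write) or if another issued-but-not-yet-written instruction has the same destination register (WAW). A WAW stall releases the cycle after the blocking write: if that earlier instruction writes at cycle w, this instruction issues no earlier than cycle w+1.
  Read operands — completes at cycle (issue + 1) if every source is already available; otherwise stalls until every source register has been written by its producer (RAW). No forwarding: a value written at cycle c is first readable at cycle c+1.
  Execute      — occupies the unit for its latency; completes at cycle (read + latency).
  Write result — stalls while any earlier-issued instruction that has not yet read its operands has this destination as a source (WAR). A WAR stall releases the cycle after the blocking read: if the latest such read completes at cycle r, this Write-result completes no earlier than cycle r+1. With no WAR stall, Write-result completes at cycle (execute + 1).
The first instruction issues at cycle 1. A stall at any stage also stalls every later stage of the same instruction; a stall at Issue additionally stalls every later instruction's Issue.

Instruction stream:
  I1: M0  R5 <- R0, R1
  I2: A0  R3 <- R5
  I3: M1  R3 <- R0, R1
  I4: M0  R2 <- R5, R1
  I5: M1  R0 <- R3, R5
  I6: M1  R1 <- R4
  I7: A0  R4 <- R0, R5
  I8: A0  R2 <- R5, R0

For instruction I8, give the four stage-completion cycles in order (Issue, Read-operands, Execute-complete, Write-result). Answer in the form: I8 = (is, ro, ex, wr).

  I1 | 1 | 2 | 7 | 8
  I2 | 2 | 9 | 10 | 11   RAW R5: wait I1 write@8
  I3 | 12 | 13 | 18 | 19   WAW R3: wait I2 write@11
  I4 | 13 | 14 | 19 | 20
  I5 | 20 | 21 | 26 | 27   struct: M1 busy until I3 writes@19
  I6 | 28 | 29 | 34 | 35   struct: M1 busy until I5 writes@27
  I7 | 29 | 30 | 31 | 32
  I8 | 33 | 34 | 35 | 36   struct: A0 busy until I7 writes@32

I8 = (33, 34, 35, 36)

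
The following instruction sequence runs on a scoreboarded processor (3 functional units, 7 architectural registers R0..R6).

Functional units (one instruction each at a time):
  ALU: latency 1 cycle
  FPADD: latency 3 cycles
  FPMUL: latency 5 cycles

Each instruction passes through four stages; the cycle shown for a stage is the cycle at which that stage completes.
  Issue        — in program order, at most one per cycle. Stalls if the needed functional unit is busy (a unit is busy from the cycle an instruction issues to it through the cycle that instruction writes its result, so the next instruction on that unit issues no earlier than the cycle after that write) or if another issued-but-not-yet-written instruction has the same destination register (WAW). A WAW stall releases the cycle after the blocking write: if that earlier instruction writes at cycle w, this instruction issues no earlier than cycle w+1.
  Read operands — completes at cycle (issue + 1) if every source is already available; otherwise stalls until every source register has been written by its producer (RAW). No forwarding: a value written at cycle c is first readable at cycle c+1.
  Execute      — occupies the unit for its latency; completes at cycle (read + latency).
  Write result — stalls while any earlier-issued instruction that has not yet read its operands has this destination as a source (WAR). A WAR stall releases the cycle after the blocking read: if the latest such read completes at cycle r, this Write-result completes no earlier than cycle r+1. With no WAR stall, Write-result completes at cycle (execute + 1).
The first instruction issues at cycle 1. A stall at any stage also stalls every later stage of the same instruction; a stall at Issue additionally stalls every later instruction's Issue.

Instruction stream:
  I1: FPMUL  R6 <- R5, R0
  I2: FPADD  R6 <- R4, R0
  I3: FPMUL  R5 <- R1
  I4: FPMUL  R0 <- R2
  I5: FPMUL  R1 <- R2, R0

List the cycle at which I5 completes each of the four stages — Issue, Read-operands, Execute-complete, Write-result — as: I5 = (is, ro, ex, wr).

I5 = (26, 27, 32, 33)

cycle 1: I1 issues→FPMUL
cycle 2: I1 reads
cycle 7: I1 exec-done
cycle 8: I1 writes R6
cycle 9: I2 issues→FPADD
cycle 10: I2 reads, I3 issues→FPMUL
cycle 11: I3 reads
cycle 13: I2 exec-done
cycle 14: I2 writes R6
cycle 16: I3 exec-done
cycle 17: I3 writes R5
cycle 18: I4 issues→FPMUL
cycle 19: I4 reads
cycle 24: I4 exec-done
cycle 25: I4 writes R0
cycle 26: I5 issues→FPMUL
cycle 27: I5 reads
cycle 32: I5 exec-done
cycle 33: I5 writes R1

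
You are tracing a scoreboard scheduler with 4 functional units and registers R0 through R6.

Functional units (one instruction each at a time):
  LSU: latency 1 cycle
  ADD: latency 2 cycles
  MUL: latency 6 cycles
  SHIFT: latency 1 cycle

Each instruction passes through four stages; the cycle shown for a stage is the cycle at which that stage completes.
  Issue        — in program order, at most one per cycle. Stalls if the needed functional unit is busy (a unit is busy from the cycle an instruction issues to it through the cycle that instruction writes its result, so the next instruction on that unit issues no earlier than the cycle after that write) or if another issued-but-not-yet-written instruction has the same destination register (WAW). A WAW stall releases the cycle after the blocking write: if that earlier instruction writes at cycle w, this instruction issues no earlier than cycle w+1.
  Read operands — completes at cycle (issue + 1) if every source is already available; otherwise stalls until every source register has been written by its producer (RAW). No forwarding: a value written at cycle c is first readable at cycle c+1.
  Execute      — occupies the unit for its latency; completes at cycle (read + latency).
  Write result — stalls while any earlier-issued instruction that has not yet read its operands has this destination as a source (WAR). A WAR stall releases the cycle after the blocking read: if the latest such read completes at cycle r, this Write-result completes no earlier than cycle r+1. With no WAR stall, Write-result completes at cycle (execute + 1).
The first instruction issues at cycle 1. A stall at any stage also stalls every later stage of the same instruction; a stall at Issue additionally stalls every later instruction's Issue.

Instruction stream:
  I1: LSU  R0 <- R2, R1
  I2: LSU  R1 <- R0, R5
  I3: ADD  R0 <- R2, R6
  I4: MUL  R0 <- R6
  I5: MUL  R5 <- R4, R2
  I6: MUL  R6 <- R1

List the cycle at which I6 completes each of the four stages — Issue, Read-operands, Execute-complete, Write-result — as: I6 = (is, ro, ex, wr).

I6 = (29, 30, 36, 37)

[I1] 1/2/3/4
[I2] 5/6/7/8  (struct: LSU busy until I1 writes@4)
[I3] 6/7/9/10
[I4] 11/12/18/19  (WAW R0: wait I3 write@10)
[I5] 20/21/27/28  (struct: MUL busy until I4 writes@19)
[I6] 29/30/36/37  (struct: MUL busy until I5 writes@28)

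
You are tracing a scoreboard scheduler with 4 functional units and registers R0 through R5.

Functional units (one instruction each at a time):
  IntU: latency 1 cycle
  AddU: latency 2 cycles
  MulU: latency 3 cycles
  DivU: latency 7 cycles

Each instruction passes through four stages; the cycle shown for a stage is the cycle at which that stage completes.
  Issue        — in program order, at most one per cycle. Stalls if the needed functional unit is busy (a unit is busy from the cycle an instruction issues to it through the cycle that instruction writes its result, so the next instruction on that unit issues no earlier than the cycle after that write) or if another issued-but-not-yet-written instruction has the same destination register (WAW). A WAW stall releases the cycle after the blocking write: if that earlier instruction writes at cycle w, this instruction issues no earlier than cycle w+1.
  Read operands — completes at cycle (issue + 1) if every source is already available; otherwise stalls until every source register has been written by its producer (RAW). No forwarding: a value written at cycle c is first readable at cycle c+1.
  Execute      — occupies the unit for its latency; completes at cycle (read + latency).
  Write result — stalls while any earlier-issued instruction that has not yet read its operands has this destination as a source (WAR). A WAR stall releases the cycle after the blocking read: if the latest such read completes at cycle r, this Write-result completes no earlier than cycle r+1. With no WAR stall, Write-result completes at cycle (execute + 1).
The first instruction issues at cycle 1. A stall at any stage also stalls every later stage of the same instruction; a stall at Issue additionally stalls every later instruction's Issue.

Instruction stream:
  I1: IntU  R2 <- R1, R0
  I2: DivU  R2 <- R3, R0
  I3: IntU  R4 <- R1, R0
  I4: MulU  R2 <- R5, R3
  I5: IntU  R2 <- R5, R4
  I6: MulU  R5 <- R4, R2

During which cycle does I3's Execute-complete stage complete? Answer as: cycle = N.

cycle = 8

t=1  I1 dispatched to IntU
t=2  I1 operands ready
t=3  I1 complete
t=4  R2←I1
t=5  I2 dispatched to DivU
t=6  I2 operands ready, I3 dispatched to IntU
t=7  I3 operands ready
t=8  I3 complete
t=9  R4←I3
t=13  I2 complete
t=14  R2←I2
t=15  I4 dispatched to MulU
t=16  I4 operands ready
t=19  I4 complete
t=20  R2←I4
t=21  I5 dispatched to IntU
t=22  I5 operands ready, I6 dispatched to MulU
t=23  I5 complete
t=24  R2←I5
t=25  I6 operands ready
t=28  I6 complete
t=29  R5←I6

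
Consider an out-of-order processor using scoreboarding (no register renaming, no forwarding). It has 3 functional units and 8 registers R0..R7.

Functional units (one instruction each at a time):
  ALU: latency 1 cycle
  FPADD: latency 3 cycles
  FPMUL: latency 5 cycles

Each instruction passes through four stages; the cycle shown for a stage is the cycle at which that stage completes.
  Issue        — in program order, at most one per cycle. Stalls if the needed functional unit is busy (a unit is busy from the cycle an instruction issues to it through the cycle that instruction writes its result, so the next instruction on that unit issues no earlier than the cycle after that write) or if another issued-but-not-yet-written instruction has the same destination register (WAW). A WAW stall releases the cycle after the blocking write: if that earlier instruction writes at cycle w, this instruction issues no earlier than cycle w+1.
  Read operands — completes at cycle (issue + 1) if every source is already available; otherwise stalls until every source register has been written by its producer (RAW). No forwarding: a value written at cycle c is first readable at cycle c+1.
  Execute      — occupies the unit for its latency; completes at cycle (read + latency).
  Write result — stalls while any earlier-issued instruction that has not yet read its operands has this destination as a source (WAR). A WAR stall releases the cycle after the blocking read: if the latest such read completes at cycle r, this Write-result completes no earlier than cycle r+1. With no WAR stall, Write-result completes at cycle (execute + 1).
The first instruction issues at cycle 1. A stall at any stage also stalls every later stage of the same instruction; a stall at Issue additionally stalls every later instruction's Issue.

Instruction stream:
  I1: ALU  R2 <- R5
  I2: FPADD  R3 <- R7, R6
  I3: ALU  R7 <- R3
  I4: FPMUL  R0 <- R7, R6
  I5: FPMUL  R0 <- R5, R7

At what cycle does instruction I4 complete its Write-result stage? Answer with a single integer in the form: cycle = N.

cycle = 17

I1 -> (1, 2, 3, 4)
I2 -> (2, 3, 6, 7)
I3 -> (5, 8, 9, 10)  // struct: ALU busy until I1 writes@4, RAW R3: wait I2 write@7
I4 -> (6, 11, 16, 17)  // RAW R7: wait I3 write@10
I5 -> (18, 19, 24, 25)  // struct: FPMUL busy until I4 writes@17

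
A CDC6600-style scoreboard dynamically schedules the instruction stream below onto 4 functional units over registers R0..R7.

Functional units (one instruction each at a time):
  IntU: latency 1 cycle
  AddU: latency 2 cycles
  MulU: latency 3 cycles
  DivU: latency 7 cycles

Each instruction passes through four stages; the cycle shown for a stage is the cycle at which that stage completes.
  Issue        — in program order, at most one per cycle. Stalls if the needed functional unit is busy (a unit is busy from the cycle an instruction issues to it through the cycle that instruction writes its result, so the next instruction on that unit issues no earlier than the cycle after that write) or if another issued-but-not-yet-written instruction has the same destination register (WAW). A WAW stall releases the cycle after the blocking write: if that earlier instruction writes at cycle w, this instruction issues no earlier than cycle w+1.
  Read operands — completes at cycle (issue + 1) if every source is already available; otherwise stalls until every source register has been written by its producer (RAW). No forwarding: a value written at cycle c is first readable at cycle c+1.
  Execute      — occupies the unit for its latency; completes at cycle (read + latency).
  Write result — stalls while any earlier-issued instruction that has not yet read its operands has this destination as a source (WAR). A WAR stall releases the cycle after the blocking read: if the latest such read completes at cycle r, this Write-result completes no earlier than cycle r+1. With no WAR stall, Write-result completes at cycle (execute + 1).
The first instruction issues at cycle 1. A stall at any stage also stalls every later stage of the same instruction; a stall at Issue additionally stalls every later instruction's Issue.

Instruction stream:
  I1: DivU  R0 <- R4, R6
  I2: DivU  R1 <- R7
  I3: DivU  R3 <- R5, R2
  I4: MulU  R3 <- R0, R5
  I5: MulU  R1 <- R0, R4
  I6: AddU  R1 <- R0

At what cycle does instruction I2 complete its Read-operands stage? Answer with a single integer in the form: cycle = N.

cycle = 12

I1 -> (1, 2, 9, 10)
I2 -> (11, 12, 19, 20)  // struct: DivU busy until I1 writes@10
I3 -> (21, 22, 29, 30)  // struct: DivU busy until I2 writes@20
I4 -> (31, 32, 35, 36)  // WAW R3: wait I3 write@30
I5 -> (37, 38, 41, 42)  // struct: MulU busy until I4 writes@36
I6 -> (43, 44, 46, 47)  // WAW R1: wait I5 write@42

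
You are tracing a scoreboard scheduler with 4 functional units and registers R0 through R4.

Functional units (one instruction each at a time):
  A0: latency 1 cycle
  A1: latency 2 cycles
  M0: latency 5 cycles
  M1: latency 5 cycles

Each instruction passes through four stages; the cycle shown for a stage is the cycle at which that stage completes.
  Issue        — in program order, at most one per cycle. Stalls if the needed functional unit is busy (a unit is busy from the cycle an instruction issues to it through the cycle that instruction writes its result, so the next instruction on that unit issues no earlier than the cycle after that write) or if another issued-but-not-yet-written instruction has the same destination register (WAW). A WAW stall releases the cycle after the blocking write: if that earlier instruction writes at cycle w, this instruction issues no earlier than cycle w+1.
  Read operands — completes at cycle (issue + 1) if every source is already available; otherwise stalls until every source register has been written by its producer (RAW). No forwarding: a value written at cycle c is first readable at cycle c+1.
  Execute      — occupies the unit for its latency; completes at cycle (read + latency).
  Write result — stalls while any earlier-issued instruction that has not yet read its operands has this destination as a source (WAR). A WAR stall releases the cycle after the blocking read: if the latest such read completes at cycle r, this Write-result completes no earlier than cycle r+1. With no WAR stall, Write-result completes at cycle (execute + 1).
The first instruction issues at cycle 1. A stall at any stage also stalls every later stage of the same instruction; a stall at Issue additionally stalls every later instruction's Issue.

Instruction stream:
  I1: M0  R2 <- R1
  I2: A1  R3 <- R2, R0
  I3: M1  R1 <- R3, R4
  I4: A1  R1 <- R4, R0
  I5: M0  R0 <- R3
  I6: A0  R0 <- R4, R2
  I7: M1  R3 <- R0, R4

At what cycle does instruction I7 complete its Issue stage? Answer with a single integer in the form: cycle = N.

c1: I1 dispatched to M0
c2: I1 operands ready; I2 dispatched to A1
c3: I3 dispatched to M1
c7: I1 complete
c8: R2←I1
c9: I2 operands ready
c11: I2 complete
c12: R3←I2
c13: I3 operands ready
c18: I3 complete
c19: R1←I3
c20: I4 dispatched to A1
c21: I4 operands ready; I5 dispatched to M0
c22: I5 operands ready
c23: I4 complete
c24: R1←I4
c27: I5 complete
c28: R0←I5
c29: I6 dispatched to A0
c30: I6 operands ready; I7 dispatched to M1
c31: I6 complete
c32: R0←I6
c33: I7 operands ready
c38: I7 complete
c39: R3←I7

cycle = 30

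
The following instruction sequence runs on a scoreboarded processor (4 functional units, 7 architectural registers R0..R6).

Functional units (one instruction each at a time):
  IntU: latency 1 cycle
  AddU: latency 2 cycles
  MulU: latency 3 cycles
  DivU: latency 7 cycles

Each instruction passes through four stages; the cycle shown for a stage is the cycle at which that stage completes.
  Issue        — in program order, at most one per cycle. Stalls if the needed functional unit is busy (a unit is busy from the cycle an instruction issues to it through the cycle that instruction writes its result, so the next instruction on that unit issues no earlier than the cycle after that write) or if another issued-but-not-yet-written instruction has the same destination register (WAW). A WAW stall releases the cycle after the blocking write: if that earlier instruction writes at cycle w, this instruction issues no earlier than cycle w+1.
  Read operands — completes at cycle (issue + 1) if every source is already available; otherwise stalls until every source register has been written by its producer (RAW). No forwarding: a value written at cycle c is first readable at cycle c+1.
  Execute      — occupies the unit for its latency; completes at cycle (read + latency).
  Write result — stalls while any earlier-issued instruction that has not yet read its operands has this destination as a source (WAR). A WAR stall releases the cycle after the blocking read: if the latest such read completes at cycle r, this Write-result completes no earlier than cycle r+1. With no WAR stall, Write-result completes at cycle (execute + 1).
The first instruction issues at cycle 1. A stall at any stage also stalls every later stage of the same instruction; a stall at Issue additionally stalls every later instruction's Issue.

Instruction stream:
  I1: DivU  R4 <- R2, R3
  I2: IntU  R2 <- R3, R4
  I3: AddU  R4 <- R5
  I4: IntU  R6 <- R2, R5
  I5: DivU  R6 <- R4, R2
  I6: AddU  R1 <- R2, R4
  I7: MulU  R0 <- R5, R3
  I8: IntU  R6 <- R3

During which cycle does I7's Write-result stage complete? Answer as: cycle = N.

cycle = 25

[1] I1→DivU
[2] I1 RO | I2→IntU
[9] I1 EX
[10] I1 WR R4
[11] I2 RO | I3→AddU
[12] I2 EX | I3 RO
[13] I2 WR R2
[14] I3 EX | I4→IntU
[15] I3 WR R4 | I4 RO
[16] I4 EX
[17] I4 WR R6
[18] I5→DivU
[19] I5 RO | I6→AddU
[20] I6 RO | I7→MulU
[21] I7 RO
[22] I6 EX
[23] I6 WR R1
[24] I7 EX
[25] I7 WR R0
[26] I5 EX
[27] I5 WR R6
[28] I8→IntU
[29] I8 RO
[30] I8 EX
[31] I8 WR R6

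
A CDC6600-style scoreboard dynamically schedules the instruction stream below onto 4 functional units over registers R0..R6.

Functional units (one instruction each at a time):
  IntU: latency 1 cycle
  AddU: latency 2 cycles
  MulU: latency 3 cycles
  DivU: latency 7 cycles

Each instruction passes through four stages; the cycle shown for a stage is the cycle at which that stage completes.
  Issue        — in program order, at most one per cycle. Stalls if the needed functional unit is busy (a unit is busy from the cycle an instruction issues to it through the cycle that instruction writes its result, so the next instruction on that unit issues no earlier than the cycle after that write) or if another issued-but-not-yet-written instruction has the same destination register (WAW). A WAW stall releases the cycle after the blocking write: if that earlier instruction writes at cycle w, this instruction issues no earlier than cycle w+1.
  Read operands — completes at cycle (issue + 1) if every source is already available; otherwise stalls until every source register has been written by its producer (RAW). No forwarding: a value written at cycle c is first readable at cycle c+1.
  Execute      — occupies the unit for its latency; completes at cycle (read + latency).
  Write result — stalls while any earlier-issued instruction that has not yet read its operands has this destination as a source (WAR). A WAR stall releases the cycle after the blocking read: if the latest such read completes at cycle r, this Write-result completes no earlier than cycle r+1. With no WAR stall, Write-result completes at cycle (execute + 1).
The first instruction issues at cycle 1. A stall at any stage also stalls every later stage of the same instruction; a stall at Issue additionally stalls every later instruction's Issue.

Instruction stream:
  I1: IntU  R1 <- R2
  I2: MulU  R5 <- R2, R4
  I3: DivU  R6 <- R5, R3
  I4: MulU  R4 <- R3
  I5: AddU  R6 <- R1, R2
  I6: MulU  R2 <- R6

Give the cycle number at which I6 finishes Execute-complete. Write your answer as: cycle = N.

cycle = 25

t=1  I1→IntU
t=2  I1 RO | I2→MulU
t=3  I1 EX | I2 RO | I3→DivU
t=4  I1 WR R1
t=6  I2 EX
t=7  I2 WR R5
t=8  I3 RO | I4→MulU
t=9  I4 RO
t=12  I4 EX
t=13  I4 WR R4
t=15  I3 EX
t=16  I3 WR R6
t=17  I5→AddU
t=18  I5 RO | I6→MulU
t=20  I5 EX
t=21  I5 WR R6
t=22  I6 RO
t=25  I6 EX
t=26  I6 WR R2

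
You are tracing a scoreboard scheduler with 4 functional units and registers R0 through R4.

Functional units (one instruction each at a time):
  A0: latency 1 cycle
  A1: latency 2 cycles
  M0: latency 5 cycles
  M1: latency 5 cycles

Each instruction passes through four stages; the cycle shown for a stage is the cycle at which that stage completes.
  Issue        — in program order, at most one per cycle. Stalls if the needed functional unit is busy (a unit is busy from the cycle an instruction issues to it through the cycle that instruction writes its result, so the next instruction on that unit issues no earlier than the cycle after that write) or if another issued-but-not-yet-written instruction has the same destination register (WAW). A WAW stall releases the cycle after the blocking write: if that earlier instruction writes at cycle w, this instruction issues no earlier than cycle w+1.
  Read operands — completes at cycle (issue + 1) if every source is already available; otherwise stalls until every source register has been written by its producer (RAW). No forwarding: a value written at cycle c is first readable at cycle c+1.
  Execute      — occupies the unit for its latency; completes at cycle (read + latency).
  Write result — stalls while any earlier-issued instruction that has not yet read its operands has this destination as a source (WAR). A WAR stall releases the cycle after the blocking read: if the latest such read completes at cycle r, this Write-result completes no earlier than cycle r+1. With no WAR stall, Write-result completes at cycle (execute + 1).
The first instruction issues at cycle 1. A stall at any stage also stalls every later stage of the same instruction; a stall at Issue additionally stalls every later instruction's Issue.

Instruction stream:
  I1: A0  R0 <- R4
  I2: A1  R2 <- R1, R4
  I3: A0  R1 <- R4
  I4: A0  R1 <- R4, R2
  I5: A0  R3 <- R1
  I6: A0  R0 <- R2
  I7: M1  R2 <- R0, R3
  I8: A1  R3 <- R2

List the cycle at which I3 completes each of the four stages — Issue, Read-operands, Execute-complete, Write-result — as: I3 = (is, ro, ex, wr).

I3 = (5, 6, 7, 8)

cycle 1: issue I1 (A0)
cycle 2: I1 read-ops · issue I2 (A1)
cycle 3: I1 finished on A0 · I2 read-ops
cycle 4: I1→R0
cycle 5: I2 finished on A1 · issue I3 (A0)
cycle 6: I2→R2 · I3 read-ops
cycle 7: I3 finished on A0
cycle 8: I3→R1
cycle 9: issue I4 (A0)
cycle 10: I4 read-ops
cycle 11: I4 finished on A0
cycle 12: I4→R1
cycle 13: issue I5 (A0)
cycle 14: I5 read-ops
cycle 15: I5 finished on A0
cycle 16: I5→R3
cycle 17: issue I6 (A0)
cycle 18: I6 read-ops · issue I7 (M1)
cycle 19: I6 finished on A0 · issue I8 (A1)
cycle 20: I6→R0
cycle 21: I7 read-ops
cycle 26: I7 finished on M1
cycle 27: I7→R2
cycle 28: I8 read-ops
cycle 30: I8 finished on A1
cycle 31: I8→R3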